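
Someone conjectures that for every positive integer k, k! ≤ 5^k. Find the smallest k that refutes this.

k = 12

We need the least positive integer k for which k! > 5^k.
For k = 1, 2, 3, 4, …, 9, 10, 11 the conclusion holds.
k = 12: k! = 479001600 and 5^k = 244140625, so 479001600 > 244140625.
Hence k = 12 is a counterexample.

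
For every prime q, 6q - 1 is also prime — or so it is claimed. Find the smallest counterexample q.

Check each prime q in order until 6q - 1 is not prime.
q = 2: 6q - 1 = 11, prime.
q = 3: 6q - 1 = 17, prime.
q = 5: 6q - 1 = 29, prime.
q = 7: 6q - 1 = 41, prime.
q = 11: 6q - 1 = 65 = 5 × 13, not prime.
So q = 11 is the smallest counterexample.

q = 11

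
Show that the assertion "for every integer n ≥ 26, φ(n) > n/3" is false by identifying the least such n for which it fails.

n = 30

Check each integer n ≥ 26 in order until the claim fails.
The first 4 eligible values, up to n = 29, all satisfy the conclusion.
n = 30: φ(30) = 8 and 30/3 = 10, so φ(30) ≤ 30/3.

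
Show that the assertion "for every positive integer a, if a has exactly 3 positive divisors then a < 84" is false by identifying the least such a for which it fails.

a = 121

We need the least positive integer a for which a has exactly 3 positive divisors but the claim fails.
For a = 4, 9, 25, 49 the conclusion holds.
a = 121: τ(121) = 3; 121 ≥ 84.
So a = 121 is the smallest counterexample.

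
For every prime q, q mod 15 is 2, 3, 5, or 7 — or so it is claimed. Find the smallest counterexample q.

q = 11

For q = 2, 3, 5, 7 the conclusion holds.
q = 11: 11 mod 15 = 11 — not in {2, 3, 5, 7}.
So q = 11 is the smallest counterexample.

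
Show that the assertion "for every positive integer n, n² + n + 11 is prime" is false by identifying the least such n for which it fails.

n = 10

The first 9 eligible values, up to n = 9, all satisfy the conclusion.
n = 10: n² + n + 11 = 121 = 11 × 11, composite.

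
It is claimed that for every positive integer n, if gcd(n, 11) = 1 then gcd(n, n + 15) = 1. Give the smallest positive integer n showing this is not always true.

n = 3

A counterexample is any positive integer n such that gcd(n, 11) = 1 but gcd(n, n + 15) > 1; we check each in order.
n = 1: gcd(1, 16) = 1.
n = 2: gcd(2, 17) = 1.
n = 3: gcd(3, 18) = 3.
So n = 3 is the smallest counterexample.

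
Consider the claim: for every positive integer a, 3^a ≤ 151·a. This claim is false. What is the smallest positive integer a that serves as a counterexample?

Check each positive integer a in order until 3^a > 151·a.
a = 1: 3^a = 3 and 151·a = 151, so 3 ≤ 151.
a = 2: 3^a = 9 and 151·a = 302, so 9 ≤ 302.
a = 3: 3^a = 27 and 151·a = 453, so 27 ≤ 453.
a = 4: 3^a = 81 and 151·a = 604, so 81 ≤ 604.
a = 5: 3^a = 243 and 151·a = 755, so 243 ≤ 755.
a = 6: 3^a = 729 and 151·a = 906, so 729 ≤ 906.
a = 7: 3^a = 2187 and 151·a = 1057, so 2187 > 1057.

a = 7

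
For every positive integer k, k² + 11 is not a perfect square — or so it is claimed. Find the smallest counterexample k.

A counterexample is any positive integer k such that k² + 11 is a perfect square; we check each in order.
For k = 1, 2, 3, 4 the conclusion holds.
k = 5: 5² + 11 = 36 = 6², a perfect square.
So k = 5 is the smallest counterexample.

k = 5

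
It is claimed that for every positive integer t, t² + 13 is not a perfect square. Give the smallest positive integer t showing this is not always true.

We need the least positive integer t for which t² + 13 is a perfect square.
For t = 1, 2, 3, 4, 5 the conclusion holds.
t = 6: 6² + 13 = 49 = 7², a perfect square.
So t = 6 is the smallest counterexample.

t = 6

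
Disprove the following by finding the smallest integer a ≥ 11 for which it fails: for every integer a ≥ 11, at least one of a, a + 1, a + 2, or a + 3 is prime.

Check each integer a ≥ 11 in order until a, a + 1, a + 2, a + 3 are all composite.
For a = 11, 12, 13, 14, …, 21, 22, 23 the conclusion holds.
a = 24: 24 = 2 × 12; 25 = 5 × 5; 26 = 2 × 13; 27 = 3 × 9 — all composite.

a = 24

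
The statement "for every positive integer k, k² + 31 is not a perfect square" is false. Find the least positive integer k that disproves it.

For k = 1, 2, 3, 4, …, 12, 13, 14 the conclusion holds.
k = 15: 15² + 31 = 256 = 16², a perfect square.

k = 15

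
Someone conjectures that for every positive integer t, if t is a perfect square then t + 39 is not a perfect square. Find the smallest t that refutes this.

t = 25

Check each positive integer t in order until t is a perfect square but t + 39 is a perfect square.
For t = 1, 4, 9, 16 the conclusion holds.
t = 25: 25 = 5² and 25 + 39 = 64 = 8².
Thus t = 25 disproves the claim, and no smaller t works.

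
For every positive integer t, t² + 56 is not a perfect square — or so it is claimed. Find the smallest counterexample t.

A counterexample is any positive integer t such that t² + 56 is a perfect square; we check each in order.
For t = 1, 2, 3, 4 the conclusion holds.
t = 5: 5² + 56 = 81 = 9², a perfect square.
Thus t = 5 disproves the claim, and no smaller t works.

t = 5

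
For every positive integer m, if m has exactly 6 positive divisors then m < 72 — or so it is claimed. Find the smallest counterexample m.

We need the least positive integer m for which m has exactly 6 positive divisors but the claim fails.
For m = 12, 18, 20, 28, …, 52, 63, 68 the conclusion holds.
m = 75: τ(75) = 6; 75 ≥ 72.

m = 75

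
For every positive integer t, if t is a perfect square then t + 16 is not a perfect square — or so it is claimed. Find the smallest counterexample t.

t = 9

We need the least positive integer t for which t is a perfect square but t + 16 is a perfect square.
t = 1: 1 + 16 = 17, not a perfect square.
t = 4: 4 + 16 = 20, not a perfect square.
t = 9: 9 = 3² and 9 + 16 = 25 = 5².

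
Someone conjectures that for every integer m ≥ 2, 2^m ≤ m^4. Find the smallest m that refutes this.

Check each integer m ≥ 2 in order until 2^m > m^4.
The first 15 eligible values, up to m = 16, all satisfy the conclusion.
m = 17: 2^m = 131072 and m^4 = 83521, so 131072 > 83521.

m = 17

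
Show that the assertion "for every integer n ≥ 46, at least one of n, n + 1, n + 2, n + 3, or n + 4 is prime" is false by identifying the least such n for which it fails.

n = 48

A counterexample is any integer n ≥ 46 such that n, n + 1, n + 2, n + 3, n + 4 are all composite; we check each in order.
For n = 46, 47 the conclusion holds.
n = 48: 48 = 2 × 24; 49 = 7 × 7; 50 = 2 × 25; 51 = 3 × 17; 52 = 2 × 26 — all composite.
So n = 48 is the smallest counterexample.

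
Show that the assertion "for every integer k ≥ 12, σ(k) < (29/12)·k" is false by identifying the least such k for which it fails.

k = 24

For k = 12, 13, 14, 15, …, 21, 22, 23 the conclusion holds.
k = 24: σ(24) = 60; 60 ≥ 58.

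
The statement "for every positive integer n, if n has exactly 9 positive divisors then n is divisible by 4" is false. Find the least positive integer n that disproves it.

n = 225

n = 36: τ(36) = 9; 36 mod 4 = 0.
n = 100: τ(100) = 9; 100 mod 4 = 0.
n = 196: τ(196) = 9; 196 mod 4 = 0.
n = 225: τ(225) = 9; 225 mod 4 = 1.
So n = 225 is the smallest counterexample.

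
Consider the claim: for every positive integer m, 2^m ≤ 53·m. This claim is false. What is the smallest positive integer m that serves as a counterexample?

m = 9

The first 8 eligible values, up to m = 8, all satisfy the conclusion.
m = 9: 2^m = 512 and 53·m = 477, so 512 > 477.
Thus m = 9 disproves the claim, and no smaller m works.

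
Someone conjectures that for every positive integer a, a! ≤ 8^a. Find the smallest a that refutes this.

a = 20

The first 19 eligible values, up to a = 19, all satisfy the conclusion.
a = 20: a! = 2432902008176640000 and 8^a = 1152921504606846976, so 2432902008176640000 > 1152921504606846976.
Hence a = 20 is a counterexample.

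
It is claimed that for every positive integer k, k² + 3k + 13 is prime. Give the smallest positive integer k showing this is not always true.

Check each positive integer k in order until k² + 3k + 13 is not prime.
k = 1: k² + 3k + 13 = 17, prime.
k = 2: k² + 3k + 13 = 23, prime.
k = 3: k² + 3k + 13 = 31, prime.
k = 4: k² + 3k + 13 = 41, prime.
k = 5: k² + 3k + 13 = 53, prime.
k = 6: k² + 3k + 13 = 67, prime.
k = 7: k² + 3k + 13 = 83, prime.
k = 8: k² + 3k + 13 = 101, prime.
k = 9: k² + 3k + 13 = 121 = 11 × 11, composite.
Hence k = 9 is a counterexample.

k = 9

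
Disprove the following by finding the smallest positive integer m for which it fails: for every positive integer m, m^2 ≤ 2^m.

m = 1: m^2 = 1 and 2^m = 2, so 1 ≤ 2.
m = 2: m^2 = 4 and 2^m = 4, so 4 ≤ 4.
m = 3: m^2 = 9 and 2^m = 8, so 9 > 8.
So m = 3 is the smallest counterexample.

m = 3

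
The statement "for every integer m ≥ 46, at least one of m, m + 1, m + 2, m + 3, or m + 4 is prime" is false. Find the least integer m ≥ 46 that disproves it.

A counterexample is any integer m ≥ 46 such that m, m + 1, m + 2, m + 3, m + 4 are all composite; we check each in order.
m = 46: 47 is prime.
m = 47: 47 is prime.
m = 48: 48 = 2 × 24; 49 = 7 × 7; 50 = 2 × 25; 51 = 3 × 17; 52 = 2 × 26 — all composite.
Thus m = 48 disproves the claim, and no smaller m works.

m = 48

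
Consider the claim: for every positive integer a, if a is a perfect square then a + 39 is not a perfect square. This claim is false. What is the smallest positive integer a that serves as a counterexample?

Check each positive integer a in order until a is a perfect square but a + 39 is a perfect square.
For a = 1, 4, 9, 16 the conclusion holds.
a = 25: 25 = 5² and 25 + 39 = 64 = 8².
Thus a = 25 disproves the claim, and no smaller a works.

a = 25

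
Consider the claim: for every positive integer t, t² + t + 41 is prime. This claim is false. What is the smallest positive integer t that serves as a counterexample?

We need the least positive integer t for which t² + t + 41 is not prime.
For t = 1, 2, 3, 4, …, 37, 38, 39 the conclusion holds.
t = 40: t² + t + 41 = 1681 = 41 × 41, composite.

t = 40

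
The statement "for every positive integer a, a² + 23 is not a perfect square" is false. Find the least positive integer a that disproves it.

a = 11

The first 10 eligible values, up to a = 10, all satisfy the conclusion.
a = 11: 11² + 23 = 144 = 12², a perfect square.
Hence a = 11 is a counterexample.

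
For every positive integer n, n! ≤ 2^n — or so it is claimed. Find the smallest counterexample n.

For n = 1, 2, 3 the conclusion holds.
n = 4: n! = 24 and 2^n = 16, so 24 > 16.
Hence n = 4 is a counterexample.

n = 4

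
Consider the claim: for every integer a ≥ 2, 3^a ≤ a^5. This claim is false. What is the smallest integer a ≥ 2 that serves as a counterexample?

We need the least integer a ≥ 2 for which 3^a > a^5.
For a = 2, 3, 4, 5, 6, 7, 8, 9, 10 the conclusion holds.
a = 11: 3^a = 177147 and a^5 = 161051, so 177147 > 161051.
So a = 11 is the smallest counterexample.

a = 11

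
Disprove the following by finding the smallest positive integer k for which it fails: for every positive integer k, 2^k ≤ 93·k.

k = 10

Check each positive integer k in order until 2^k > 93·k.
The first 9 eligible values, up to k = 9, all satisfy the conclusion.
k = 10: 2^k = 1024 and 93·k = 930, so 1024 > 930.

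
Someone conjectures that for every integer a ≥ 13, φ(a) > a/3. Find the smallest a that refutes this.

a = 18

We need the least integer a ≥ 13 for which the claim fails.
a = 13: φ(13) = 12 and 13/3 = 13/3, so φ(13) > 13/3.
a = 14: φ(14) = 6 and 14/3 = 14/3, so φ(14) > 14/3.
a = 15: φ(15) = 8 and 15/3 = 5, so φ(15) > 15/3.
a = 16: φ(16) = 8 and 16/3 = 16/3, so φ(16) > 16/3.
a = 17: φ(17) = 16 and 17/3 = 17/3, so φ(17) > 17/3.
a = 18: φ(18) = 6 and 18/3 = 6, so φ(18) ≤ 18/3.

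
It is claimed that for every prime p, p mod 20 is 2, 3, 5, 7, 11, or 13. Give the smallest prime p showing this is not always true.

p = 17

The first 6 eligible values, up to p = 13, all satisfy the conclusion.
p = 17: 17 mod 20 = 17 — not in {2, 3, 5, 7, 11, 13}.
Thus p = 17 disproves the claim, and no smaller p works.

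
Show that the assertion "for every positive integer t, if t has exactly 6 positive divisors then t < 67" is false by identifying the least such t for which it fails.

t = 68

Check each positive integer t in order until t has exactly 6 positive divisors but the claim fails.
For t = 12, 18, 20, 28, 32, 44, 45, 50, 52, 63 the conclusion holds.
t = 68: τ(68) = 6; 68 ≥ 67.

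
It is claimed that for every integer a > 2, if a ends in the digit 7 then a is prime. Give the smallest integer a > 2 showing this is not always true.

a = 27

A counterexample is any integer a > 2 such that a ends in the digit 7 but a is not prime; we check each in order.
For a = 7, 17 the conclusion holds.
a = 27: 27 ends in 7; 27 = 3 × 9, composite.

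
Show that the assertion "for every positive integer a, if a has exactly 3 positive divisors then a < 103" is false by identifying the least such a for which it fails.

a = 4: τ(4) = 3; 4 < 103.
a = 9: τ(9) = 3; 9 < 103.
a = 25: τ(25) = 3; 25 < 103.
a = 49: τ(49) = 3; 49 < 103.
a = 121: τ(121) = 3; 121 ≥ 103.
Thus a = 121 disproves the claim, and no smaller a works.

a = 121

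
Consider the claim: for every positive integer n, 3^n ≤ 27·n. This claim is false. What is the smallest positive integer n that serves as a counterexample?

We need the least positive integer n for which 3^n > 27·n.
The first 4 eligible values, up to n = 4, all satisfy the conclusion.
n = 5: 3^n = 243 and 27·n = 135, so 243 > 135.
Hence n = 5 is a counterexample.

n = 5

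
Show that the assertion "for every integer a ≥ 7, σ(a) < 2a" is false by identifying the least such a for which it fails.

A counterexample is any integer a ≥ 7 such that the claim fails; we check each in order.
The first 5 eligible values, up to a = 11, all satisfy the conclusion.
a = 12: σ(12) = 28; 28 ≥ 24.

a = 12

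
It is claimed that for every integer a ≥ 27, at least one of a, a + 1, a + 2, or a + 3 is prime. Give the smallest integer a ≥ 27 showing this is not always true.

a = 32

A counterexample is any integer a ≥ 27 such that a, a + 1, a + 2, a + 3 are all composite; we check each in order.
a = 27: 29 is prime.
a = 28: 29 is prime.
a = 29: 29 is prime.
a = 30: 31 is prime.
a = 31: 31 is prime.
a = 32: 32 = 2 × 16; 33 = 3 × 11; 34 = 2 × 17; 35 = 5 × 7 — all composite.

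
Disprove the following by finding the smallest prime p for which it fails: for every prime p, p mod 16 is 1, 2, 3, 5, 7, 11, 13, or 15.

For p = 2, 3, 5, 7, …, 29, 31, 37 the conclusion holds.
p = 41: 41 mod 16 = 9 — not in {1, 2, 3, 5, 7, 11, 13, 15}.

p = 41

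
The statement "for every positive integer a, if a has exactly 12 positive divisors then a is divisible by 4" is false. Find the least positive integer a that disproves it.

a = 90

A counterexample is any positive integer a such that a has exactly 12 positive divisors but a is not divisible by 4; we check each in order.
For a = 60, 72, 84 the conclusion holds.
a = 90: τ(90) = 12; 90 mod 4 = 2.
Thus a = 90 disproves the claim, and no smaller a works.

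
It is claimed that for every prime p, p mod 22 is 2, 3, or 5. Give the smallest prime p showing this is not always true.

p = 7

We need the least prime p for which the claim fails.
For p = 2, 3, 5 the conclusion holds.
p = 7: 7 mod 22 = 7 — not in {2, 3, 5}.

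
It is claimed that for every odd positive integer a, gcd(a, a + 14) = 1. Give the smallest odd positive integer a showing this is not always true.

For a = 1, 3, 5 the conclusion holds.
a = 7: gcd(7, 21) = 7.

a = 7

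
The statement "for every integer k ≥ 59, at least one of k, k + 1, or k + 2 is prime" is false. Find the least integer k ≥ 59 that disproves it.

k = 62

Check each integer k ≥ 59 in order until k, k + 1, k + 2 are all composite.
k = 59: 59 is prime.
k = 60: 61 is prime.
k = 61: 61 is prime.
k = 62: 62 = 2 × 31; 63 = 3 × 21; 64 = 2 × 32 — all composite.
Thus k = 62 disproves the claim, and no smaller k works.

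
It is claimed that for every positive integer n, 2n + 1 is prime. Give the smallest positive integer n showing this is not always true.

n = 4

We need the least positive integer n for which 2n + 1 is not prime.
n = 1: 2n + 1 = 3, prime.
n = 2: 2n + 1 = 5, prime.
n = 3: 2n + 1 = 7, prime.
n = 4: 2n + 1 = 9 = 3 × 3, composite.
Thus n = 4 disproves the claim, and no smaller n works.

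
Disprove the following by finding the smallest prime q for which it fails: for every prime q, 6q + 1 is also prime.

q = 19

The first 7 eligible values, up to q = 17, all satisfy the conclusion.
q = 19: 6q + 1 = 115 = 5 × 23, not prime.
Thus q = 19 disproves the claim, and no smaller q works.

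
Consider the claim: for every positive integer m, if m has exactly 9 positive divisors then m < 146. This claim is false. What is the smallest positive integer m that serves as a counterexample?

m = 196

Check each positive integer m in order until m has exactly 9 positive divisors but the claim fails.
For m = 36, 100 the conclusion holds.
m = 196: τ(196) = 9; 196 ≥ 146.
Thus m = 196 disproves the claim, and no smaller m works.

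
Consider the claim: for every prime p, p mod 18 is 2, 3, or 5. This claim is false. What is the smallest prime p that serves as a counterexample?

Check each prime p in order until the claim fails.
For p = 2, 3, 5 the conclusion holds.
p = 7: 7 mod 18 = 7 — not in {2, 3, 5}.
So p = 7 is the smallest counterexample.

p = 7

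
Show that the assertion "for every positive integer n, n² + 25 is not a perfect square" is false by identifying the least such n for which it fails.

n = 12

For n = 1, 2, 3, 4, …, 9, 10, 11 the conclusion holds.
n = 12: 12² + 25 = 169 = 13², a perfect square.
So n = 12 is the smallest counterexample.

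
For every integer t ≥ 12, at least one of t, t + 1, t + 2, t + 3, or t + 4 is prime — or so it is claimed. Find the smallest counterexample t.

For t = 12, 13, 14, 15, …, 21, 22, 23 the conclusion holds.
t = 24: 24 = 2 × 12; 25 = 5 × 5; 26 = 2 × 13; 27 = 3 × 9; 28 = 2 × 14 — all composite.

t = 24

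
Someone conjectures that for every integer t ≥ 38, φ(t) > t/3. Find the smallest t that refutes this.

t = 42

A counterexample is any integer t ≥ 38 such that the claim fails; we check each in order.
For t = 38, 39, 40, 41 the conclusion holds.
t = 42: φ(42) = 12 and 42/3 = 14, so φ(42) ≤ 42/3.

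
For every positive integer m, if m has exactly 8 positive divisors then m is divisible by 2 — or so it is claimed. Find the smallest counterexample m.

We need the least positive integer m for which m has exactly 8 positive divisors but m is not divisible by 2.
For m = 24, 30, 40, 42, …, 88, 102, 104 the conclusion holds.
m = 105: τ(105) = 8; 105 mod 2 = 1.
So m = 105 is the smallest counterexample.

m = 105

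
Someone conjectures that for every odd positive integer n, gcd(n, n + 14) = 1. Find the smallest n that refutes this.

We need the least odd positive integer n for which gcd(n, n + 14) > 1.
For n = 1, 3, 5 the conclusion holds.
n = 7: gcd(7, 21) = 7.
Thus n = 7 disproves the claim, and no smaller n works.

n = 7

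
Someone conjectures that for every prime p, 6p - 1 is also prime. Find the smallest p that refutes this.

p = 11

Check each prime p in order until 6p - 1 is not prime.
The first 4 eligible values, up to p = 7, all satisfy the conclusion.
p = 11: 6p - 1 = 65 = 5 × 13, not prime.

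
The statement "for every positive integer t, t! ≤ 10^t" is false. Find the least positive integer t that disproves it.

t = 25

For t = 1, 2, 3, 4, …, 22, 23, 24 the conclusion holds.
t = 25: t! = 15511210043330985984000000 and 10^t = 10000000000000000000000000, so 15511210043330985984000000 > 10000000000000000000000000.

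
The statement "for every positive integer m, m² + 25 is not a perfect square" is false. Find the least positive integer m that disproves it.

For m = 1, 2, 3, 4, …, 9, 10, 11 the conclusion holds.
m = 12: 12² + 25 = 169 = 13², a perfect square.

m = 12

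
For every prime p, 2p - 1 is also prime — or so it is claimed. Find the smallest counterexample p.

p = 5

We need the least prime p for which 2p - 1 is not prime.
p = 2: 2p - 1 = 3, prime.
p = 3: 2p - 1 = 5, prime.
p = 5: 2p - 1 = 9 = 3 × 3, not prime.
Thus p = 5 disproves the claim, and no smaller p works.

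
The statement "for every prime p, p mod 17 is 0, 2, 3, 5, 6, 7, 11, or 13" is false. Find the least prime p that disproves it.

A counterexample is any prime p such that the claim fails; we check each in order.
For p = 2, 3, 5, 7, 11, 13, 17, 19, 23 the conclusion holds.
p = 29: 29 mod 17 = 12 — not in {0, 2, 3, 5, 6, 7, 11, 13}.

p = 29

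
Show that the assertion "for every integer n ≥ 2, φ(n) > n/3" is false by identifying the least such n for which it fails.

n = 6

Check each integer n ≥ 2 in order until the claim fails.
n = 2: φ(2) = 1 and 2/3 = 2/3, so φ(2) > 2/3.
n = 3: φ(3) = 2 and 3/3 = 1, so φ(3) > 3/3.
n = 4: φ(4) = 2 and 4/3 = 4/3, so φ(4) > 4/3.
n = 5: φ(5) = 4 and 5/3 = 5/3, so φ(5) > 5/3.
n = 6: φ(6) = 2 and 6/3 = 2, so φ(6) ≤ 6/3.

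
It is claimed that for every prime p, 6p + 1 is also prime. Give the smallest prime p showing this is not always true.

p = 19

The first 7 eligible values, up to p = 17, all satisfy the conclusion.
p = 19: 6p + 1 = 115 = 5 × 23, not prime.
Hence p = 19 is a counterexample.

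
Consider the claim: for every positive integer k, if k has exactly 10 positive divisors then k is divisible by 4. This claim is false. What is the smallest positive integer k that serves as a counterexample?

k = 162

Check each positive integer k in order until k has exactly 10 positive divisors but k is not divisible by 4.
For k = 48, 80, 112 the conclusion holds.
k = 162: τ(162) = 10; 162 mod 4 = 2.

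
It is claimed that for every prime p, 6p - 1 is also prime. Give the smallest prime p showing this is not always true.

A counterexample is any prime p such that 6p - 1 is not prime; we check each in order.
For p = 2, 3, 5, 7 the conclusion holds.
p = 11: 6p - 1 = 65 = 5 × 13, not prime.
So p = 11 is the smallest counterexample.

p = 11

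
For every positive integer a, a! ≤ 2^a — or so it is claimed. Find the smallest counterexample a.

a = 4

Check each positive integer a in order until a! > 2^a.
a = 1: a! = 1 and 2^a = 2, so 1 ≤ 2.
a = 2: a! = 2 and 2^a = 4, so 2 ≤ 4.
a = 3: a! = 6 and 2^a = 8, so 6 ≤ 8.
a = 4: a! = 24 and 2^a = 16, so 24 > 16.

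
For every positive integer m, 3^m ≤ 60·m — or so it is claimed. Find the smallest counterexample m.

m = 6

The first 5 eligible values, up to m = 5, all satisfy the conclusion.
m = 6: 3^m = 729 and 60·m = 360, so 729 > 360.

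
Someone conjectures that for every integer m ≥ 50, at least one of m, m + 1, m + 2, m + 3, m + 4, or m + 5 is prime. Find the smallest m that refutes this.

m = 90

Check each integer m ≥ 50 in order until m, m + 1, m + 2, m + 3, m + 4, m + 5 are all composite.
The first 40 eligible values, up to m = 89, all satisfy the conclusion.
m = 90: 90 = 2 × 45; 91 = 7 × 13; 92 = 2 × 46; 93 = 3 × 31; 94 = 2 × 47; 95 = 5 × 19 — all composite.
So m = 90 is the smallest counterexample.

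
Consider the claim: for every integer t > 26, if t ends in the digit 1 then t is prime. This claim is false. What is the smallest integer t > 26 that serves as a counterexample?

t = 51

Check each integer t > 26 in order until t ends in the digit 1 but t is not prime.
t = 31: 31 ends in 1 and is prime.
t = 41: 41 ends in 1 and is prime.
t = 51: 51 ends in 1; 51 = 3 × 17, composite.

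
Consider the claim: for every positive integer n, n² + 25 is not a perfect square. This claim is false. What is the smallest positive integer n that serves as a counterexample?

n = 12

A counterexample is any positive integer n such that n² + 25 is a perfect square; we check each in order.
For n = 1, 2, 3, 4, …, 9, 10, 11 the conclusion holds.
n = 12: 12² + 25 = 169 = 13², a perfect square.
So n = 12 is the smallest counterexample.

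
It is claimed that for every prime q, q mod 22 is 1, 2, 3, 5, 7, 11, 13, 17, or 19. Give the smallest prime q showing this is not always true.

q = 31

A counterexample is any prime q such that the claim fails; we check each in order.
The first 10 eligible values, up to q = 29, all satisfy the conclusion.
q = 31: 31 mod 22 = 9 — not in {1, 2, 3, 5, 7, 11, 13, 17, 19}.
Hence q = 31 is a counterexample.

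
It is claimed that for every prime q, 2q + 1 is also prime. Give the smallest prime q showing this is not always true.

For q = 2, 3, 5 the conclusion holds.
q = 7: 2q + 1 = 15 = 3 × 5, not prime.

q = 7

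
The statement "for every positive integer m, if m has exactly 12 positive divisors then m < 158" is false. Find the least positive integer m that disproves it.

m = 160

For m = 60, 72, 84, 90, …, 140, 150, 156 the conclusion holds.
m = 160: τ(160) = 12; 160 ≥ 158.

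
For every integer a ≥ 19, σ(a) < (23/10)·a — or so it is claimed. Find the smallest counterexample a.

a = 24

Check each integer a ≥ 19 in order until the claim fails.
For a = 19, 20, 21, 22, 23 the conclusion holds.
a = 24: σ(24) = 60; 60 ≥ 276/5.
So a = 24 is the smallest counterexample.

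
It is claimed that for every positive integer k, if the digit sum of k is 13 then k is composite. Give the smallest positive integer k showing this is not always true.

A counterexample is any positive integer k such that the digit sum of k is 13 but k is prime; we check each in order.
For k = 49, 58 the conclusion holds.
k = 67: digit sum 13; 67 is prime, not composite.
So k = 67 is the smallest counterexample.

k = 67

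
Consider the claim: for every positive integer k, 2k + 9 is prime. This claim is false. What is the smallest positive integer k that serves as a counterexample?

Check each positive integer k in order until 2k + 9 is not prime.
k = 1: 2k + 9 = 11, prime.
k = 2: 2k + 9 = 13, prime.
k = 3: 2k + 9 = 15 = 3 × 5, composite.

k = 3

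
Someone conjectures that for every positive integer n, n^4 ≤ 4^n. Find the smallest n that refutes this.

n = 3

For n = 1, 2 the conclusion holds.
n = 3: n^4 = 81 and 4^n = 64, so 81 > 64.
Thus n = 3 disproves the claim, and no smaller n works.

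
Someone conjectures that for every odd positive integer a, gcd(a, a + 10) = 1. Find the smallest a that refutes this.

a = 5

a = 1: gcd(1, 11) = 1.
a = 3: gcd(3, 13) = 1.
a = 5: gcd(5, 15) = 5.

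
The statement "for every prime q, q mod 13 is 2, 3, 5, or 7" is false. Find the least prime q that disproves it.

Check each prime q in order until the claim fails.
For q = 2, 3, 5, 7 the conclusion holds.
q = 11: 11 mod 13 = 11 — not in {2, 3, 5, 7}.
Hence q = 11 is a counterexample.

q = 11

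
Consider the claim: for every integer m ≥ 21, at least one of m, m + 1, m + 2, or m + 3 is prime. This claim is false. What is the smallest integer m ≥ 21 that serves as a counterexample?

Check each integer m ≥ 21 in order until m, m + 1, m + 2, m + 3 are all composite.
m = 21: 23 is prime.
m = 22: 23 is prime.
m = 23: 23 is prime.
m = 24: 24 = 2 × 12; 25 = 5 × 5; 26 = 2 × 13; 27 = 3 × 9 — all composite.

m = 24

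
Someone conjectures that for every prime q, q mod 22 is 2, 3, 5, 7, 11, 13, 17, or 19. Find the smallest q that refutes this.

q = 23

A counterexample is any prime q such that the claim fails; we check each in order.
The first 8 eligible values, up to q = 19, all satisfy the conclusion.
q = 23: 23 mod 22 = 1 — not in {2, 3, 5, 7, 11, 13, 17, 19}.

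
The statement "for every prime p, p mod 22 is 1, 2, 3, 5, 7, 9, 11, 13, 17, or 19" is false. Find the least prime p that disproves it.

p = 37

For p = 2, 3, 5, 7, …, 23, 29, 31 the conclusion holds.
p = 37: 37 mod 22 = 15 — not in {1, 2, 3, 5, 7, 9, 11, 13, 17, 19}.
Thus p = 37 disproves the claim, and no smaller p works.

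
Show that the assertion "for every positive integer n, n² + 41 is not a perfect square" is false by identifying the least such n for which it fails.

Check each positive integer n in order until n² + 41 is a perfect square.
The first 19 eligible values, up to n = 19, all satisfy the conclusion.
n = 20: 20² + 41 = 441 = 21², a perfect square.
Hence n = 20 is a counterexample.

n = 20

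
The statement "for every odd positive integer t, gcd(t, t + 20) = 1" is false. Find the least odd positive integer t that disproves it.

t = 5

A counterexample is any odd positive integer t such that gcd(t, t + 20) > 1; we check each in order.
For t = 1, 3 the conclusion holds.
t = 5: gcd(5, 25) = 5.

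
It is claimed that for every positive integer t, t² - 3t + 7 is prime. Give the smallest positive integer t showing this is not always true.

The first 5 eligible values, up to t = 5, all satisfy the conclusion.
t = 6: t² - 3t + 7 = 25 = 5 × 5, composite.
Thus t = 6 disproves the claim, and no smaller t works.

t = 6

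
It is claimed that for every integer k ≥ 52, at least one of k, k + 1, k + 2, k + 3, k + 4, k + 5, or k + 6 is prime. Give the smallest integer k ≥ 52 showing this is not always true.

k = 90

The first 38 eligible values, up to k = 89, all satisfy the conclusion.
k = 90: 90 = 2 × 45; 91 = 7 × 13; 92 = 2 × 46; 93 = 3 × 31; 94 = 2 × 47; 95 = 5 × 19; 96 = 2 × 48 — all composite.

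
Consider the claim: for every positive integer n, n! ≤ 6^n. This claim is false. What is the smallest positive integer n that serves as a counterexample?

The first 13 eligible values, up to n = 13, all satisfy the conclusion.
n = 14: n! = 87178291200 and 6^n = 78364164096, so 87178291200 > 78364164096.
Hence n = 14 is a counterexample.

n = 14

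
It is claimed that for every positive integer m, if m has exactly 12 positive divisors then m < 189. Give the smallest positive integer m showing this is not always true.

For m = 60, 72, 84, 90, …, 150, 156, 160 the conclusion holds.
m = 198: τ(198) = 12; 198 ≥ 189.
So m = 198 is the smallest counterexample.

m = 198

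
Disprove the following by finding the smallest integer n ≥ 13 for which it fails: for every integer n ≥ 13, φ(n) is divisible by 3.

A counterexample is any integer n ≥ 13 such that φ(n) is not divisible by 3; we check each in order.
For n = 13, 14 the conclusion holds.
n = 15: φ(15) = 8; 8 mod 3 = 2.

n = 15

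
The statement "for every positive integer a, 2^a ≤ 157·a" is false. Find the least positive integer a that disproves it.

a = 11

We need the least positive integer a for which 2^a > 157·a.
For a = 1, 2, 3, 4, 5, 6, 7, 8, 9, 10 the conclusion holds.
a = 11: 2^a = 2048 and 157·a = 1727, so 2048 > 1727.
Hence a = 11 is a counterexample.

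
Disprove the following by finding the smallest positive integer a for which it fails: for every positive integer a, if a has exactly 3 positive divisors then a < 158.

a = 169

Check each positive integer a in order until a has exactly 3 positive divisors but the claim fails.
The first 5 eligible values, up to a = 121, all satisfy the conclusion.
a = 169: τ(169) = 3; 169 ≥ 158.
Thus a = 169 disproves the claim, and no smaller a works.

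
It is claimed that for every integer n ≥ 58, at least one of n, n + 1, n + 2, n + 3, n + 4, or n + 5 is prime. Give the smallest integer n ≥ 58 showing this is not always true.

n = 90

We need the least integer n ≥ 58 for which n, n + 1, n + 2, n + 3, n + 4, n + 5 are all composite.
For n = 58, 59, 60, 61, …, 87, 88, 89 the conclusion holds.
n = 90: 90 = 2 × 45; 91 = 7 × 13; 92 = 2 × 46; 93 = 3 × 31; 94 = 2 × 47; 95 = 5 × 19 — all composite.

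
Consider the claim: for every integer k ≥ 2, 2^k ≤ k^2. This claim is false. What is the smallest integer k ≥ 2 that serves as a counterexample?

Check each integer k ≥ 2 in order until 2^k > k^2.
k = 2: 2^k = 4 and k^2 = 4, so 4 ≤ 4.
k = 3: 2^k = 8 and k^2 = 9, so 8 ≤ 9.
k = 4: 2^k = 16 and k^2 = 16, so 16 ≤ 16.
k = 5: 2^k = 32 and k^2 = 25, so 32 > 25.

k = 5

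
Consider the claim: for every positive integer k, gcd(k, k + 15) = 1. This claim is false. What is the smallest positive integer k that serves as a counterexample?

A counterexample is any positive integer k such that gcd(k, k + 15) > 1; we check each in order.
k = 1: gcd(1, 16) = 1.
k = 2: gcd(2, 17) = 1.
k = 3: gcd(3, 18) = 3.
So k = 3 is the smallest counterexample.

k = 3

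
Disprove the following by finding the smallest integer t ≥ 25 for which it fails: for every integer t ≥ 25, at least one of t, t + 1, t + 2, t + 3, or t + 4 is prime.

t = 32

We need the least integer t ≥ 25 for which t, t + 1, t + 2, t + 3, t + 4 are all composite.
The first 7 eligible values, up to t = 31, all satisfy the conclusion.
t = 32: 32 = 2 × 16; 33 = 3 × 11; 34 = 2 × 17; 35 = 5 × 7; 36 = 2 × 18 — all composite.
So t = 32 is the smallest counterexample.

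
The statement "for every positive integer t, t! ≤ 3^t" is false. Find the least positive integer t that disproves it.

We need the least positive integer t for which t! > 3^t.
t = 1: t! = 1 and 3^t = 3, so 1 ≤ 3.
t = 2: t! = 2 and 3^t = 9, so 2 ≤ 9.
t = 3: t! = 6 and 3^t = 27, so 6 ≤ 27.
t = 4: t! = 24 and 3^t = 81, so 24 ≤ 81.
t = 5: t! = 120 and 3^t = 243, so 120 ≤ 243.
t = 6: t! = 720 and 3^t = 729, so 720 ≤ 729.
t = 7: t! = 5040 and 3^t = 2187, so 5040 > 2187.

t = 7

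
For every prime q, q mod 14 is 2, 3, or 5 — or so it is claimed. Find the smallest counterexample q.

q = 7

We need the least prime q for which the claim fails.
For q = 2, 3, 5 the conclusion holds.
q = 7: 7 mod 14 = 7 — not in {2, 3, 5}.
Hence q = 7 is a counterexample.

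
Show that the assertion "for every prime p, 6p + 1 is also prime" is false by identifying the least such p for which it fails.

Check each prime p in order until 6p + 1 is not prime.
For p = 2, 3, 5, 7, 11, 13, 17 the conclusion holds.
p = 19: 6p + 1 = 115 = 5 × 23, not prime.

p = 19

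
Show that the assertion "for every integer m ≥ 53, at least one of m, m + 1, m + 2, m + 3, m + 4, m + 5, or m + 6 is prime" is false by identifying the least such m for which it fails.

We need the least integer m ≥ 53 for which m, m + 1, m + 2, m + 3, m + 4, m + 5, m + 6 are all composite.
The first 37 eligible values, up to m = 89, all satisfy the conclusion.
m = 90: 90 = 2 × 45; 91 = 7 × 13; 92 = 2 × 46; 93 = 3 × 31; 94 = 2 × 47; 95 = 5 × 19; 96 = 2 × 48 — all composite.
Hence m = 90 is a counterexample.

m = 90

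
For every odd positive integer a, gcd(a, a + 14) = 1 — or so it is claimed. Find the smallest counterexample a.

a = 7

For a = 1, 3, 5 the conclusion holds.
a = 7: gcd(7, 21) = 7.
Hence a = 7 is a counterexample.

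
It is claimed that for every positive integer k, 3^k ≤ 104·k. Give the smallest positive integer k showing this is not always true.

We need the least positive integer k for which 3^k > 104·k.
For k = 1, 2, 3, 4, 5 the conclusion holds.
k = 6: 3^k = 729 and 104·k = 624, so 729 > 624.

k = 6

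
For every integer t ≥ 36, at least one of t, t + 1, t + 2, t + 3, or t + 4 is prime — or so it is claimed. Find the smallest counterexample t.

t = 48

For t = 36, 37, 38, 39, …, 45, 46, 47 the conclusion holds.
t = 48: 48 = 2 × 24; 49 = 7 × 7; 50 = 2 × 25; 51 = 3 × 17; 52 = 2 × 26 — all composite.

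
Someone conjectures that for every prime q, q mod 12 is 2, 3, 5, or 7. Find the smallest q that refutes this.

A counterexample is any prime q such that the claim fails; we check each in order.
q = 2: 2 mod 12 = 2.
q = 3: 3 mod 12 = 3.
q = 5: 5 mod 12 = 5.
q = 7: 7 mod 12 = 7.
q = 11: 11 mod 12 = 11 — not in {2, 3, 5, 7}.

q = 11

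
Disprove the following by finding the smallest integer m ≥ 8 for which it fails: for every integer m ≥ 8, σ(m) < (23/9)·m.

m = 48

For m = 8, 9, 10, 11, …, 45, 46, 47 the conclusion holds.
m = 48: σ(48) = 124; 124 ≥ 368/3.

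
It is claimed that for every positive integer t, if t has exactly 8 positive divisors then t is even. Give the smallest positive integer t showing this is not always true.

t = 105

We need the least positive integer t for which t has exactly 8 positive divisors but t is odd.
For t = 24, 30, 40, 42, …, 88, 102, 104 the conclusion holds.
t = 105: divisors of 105: 1, 3, 5, 7, 15, 21, 35, 105; 105 is odd.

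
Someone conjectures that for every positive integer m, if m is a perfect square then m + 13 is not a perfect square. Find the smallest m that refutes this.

m = 36

For m = 1, 4, 9, 16, 25 the conclusion holds.
m = 36: 36 = 6² and 36 + 13 = 49 = 7².
Thus m = 36 disproves the claim, and no smaller m works.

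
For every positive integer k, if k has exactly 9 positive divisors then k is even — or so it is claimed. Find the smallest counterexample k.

A counterexample is any positive integer k such that k has exactly 9 positive divisors but k is odd; we check each in order.
For k = 36, 100, 196 the conclusion holds.
k = 225: divisors of 225: 9 divisors; 225 is odd.
Thus k = 225 disproves the claim, and no smaller k works.

k = 225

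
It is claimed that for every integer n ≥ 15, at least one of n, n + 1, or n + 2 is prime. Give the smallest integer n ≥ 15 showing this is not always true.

We need the least integer n ≥ 15 for which n, n + 1, n + 2 are all composite.
The first 5 eligible values, up to n = 19, all satisfy the conclusion.
n = 20: 20 = 2 × 10; 21 = 3 × 7; 22 = 2 × 11 — all composite.
So n = 20 is the smallest counterexample.

n = 20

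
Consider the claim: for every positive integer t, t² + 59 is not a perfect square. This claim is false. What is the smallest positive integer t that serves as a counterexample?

t = 29

For t = 1, 2, 3, 4, …, 26, 27, 28 the conclusion holds.
t = 29: 29² + 59 = 900 = 30², a perfect square.
Hence t = 29 is a counterexample.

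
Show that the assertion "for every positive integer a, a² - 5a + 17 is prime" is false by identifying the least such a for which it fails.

a = 13

We need the least positive integer a for which a² - 5a + 17 is not prime.
For a = 1, 2, 3, 4, …, 10, 11, 12 the conclusion holds.
a = 13: a² - 5a + 17 = 121 = 11 × 11, composite.
Thus a = 13 disproves the claim, and no smaller a works.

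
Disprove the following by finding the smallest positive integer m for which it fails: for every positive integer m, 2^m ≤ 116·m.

We need the least positive integer m for which 2^m > 116·m.
For m = 1, 2, 3, 4, 5, 6, 7, 8, 9, 10 the conclusion holds.
m = 11: 2^m = 2048 and 116·m = 1276, so 2048 > 1276.

m = 11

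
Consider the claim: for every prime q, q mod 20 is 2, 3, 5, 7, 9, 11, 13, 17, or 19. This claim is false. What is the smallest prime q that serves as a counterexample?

The first 12 eligible values, up to q = 37, all satisfy the conclusion.
q = 41: 41 mod 20 = 1 — not in {2, 3, 5, 7, 9, 11, 13, 17, 19}.

q = 41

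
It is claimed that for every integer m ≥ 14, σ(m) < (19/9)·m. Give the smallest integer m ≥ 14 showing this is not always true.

The first 4 eligible values, up to m = 17, all satisfy the conclusion.
m = 18: σ(18) = 39; 39 ≥ 38.
Hence m = 18 is a counterexample.

m = 18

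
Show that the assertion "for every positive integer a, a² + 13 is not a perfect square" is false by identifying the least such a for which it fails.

a = 6

We need the least positive integer a for which a² + 13 is a perfect square.
a = 1: 1² + 13 = 14, not a perfect square.
a = 2: 2² + 13 = 17, not a perfect square.
a = 3: 3² + 13 = 22, not a perfect square.
a = 4: 4² + 13 = 29, not a perfect square.
a = 5: 5² + 13 = 38, not a perfect square.
a = 6: 6² + 13 = 49 = 7², a perfect square.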